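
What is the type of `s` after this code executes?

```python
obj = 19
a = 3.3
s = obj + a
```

int + float returns float (19 + 3.3 = 22.3)

float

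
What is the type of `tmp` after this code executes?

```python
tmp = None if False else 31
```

Ternary: condition is False, else branch (31) taken → int

int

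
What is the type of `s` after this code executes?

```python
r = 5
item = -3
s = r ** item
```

int ** negative int returns float

float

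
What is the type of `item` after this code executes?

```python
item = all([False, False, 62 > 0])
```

all() returns bool

bool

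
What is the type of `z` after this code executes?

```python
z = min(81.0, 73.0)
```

min() of floats returns float

float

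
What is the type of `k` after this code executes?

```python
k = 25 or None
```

'or' returns first truthy value (25, int)

int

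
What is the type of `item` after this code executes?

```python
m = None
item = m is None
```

'is' comparison returns bool

bool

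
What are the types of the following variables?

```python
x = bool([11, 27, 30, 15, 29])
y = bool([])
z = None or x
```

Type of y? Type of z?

bool() returns bool; None or <bool> returns the bool

bool, bool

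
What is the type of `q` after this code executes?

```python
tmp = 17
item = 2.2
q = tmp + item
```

int + float returns float (17 + 2.2 = 19.2)

float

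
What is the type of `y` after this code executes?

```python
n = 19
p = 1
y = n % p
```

int % int returns int (19 % 1 = 0)

int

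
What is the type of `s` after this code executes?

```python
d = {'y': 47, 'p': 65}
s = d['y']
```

Accessing dict[str, int] with key 'y' returns int value 47

int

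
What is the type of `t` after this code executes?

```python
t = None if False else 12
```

Ternary: condition is False, else branch (12) taken → int

int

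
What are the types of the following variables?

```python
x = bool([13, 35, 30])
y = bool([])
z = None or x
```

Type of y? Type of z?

bool() returns bool; None or <bool> returns the bool

bool, bool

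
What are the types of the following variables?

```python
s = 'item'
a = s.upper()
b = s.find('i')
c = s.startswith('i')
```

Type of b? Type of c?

str.find() returns int; str.startswith() returns bool

int, bool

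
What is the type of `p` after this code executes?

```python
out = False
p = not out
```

'not' always returns bool

bool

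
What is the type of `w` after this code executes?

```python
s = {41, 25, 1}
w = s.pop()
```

Popping from a set of ints returns int

int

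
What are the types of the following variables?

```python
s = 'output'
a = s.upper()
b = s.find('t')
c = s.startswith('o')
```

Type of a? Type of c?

str.upper() returns str; str.startswith() returns bool

str, bool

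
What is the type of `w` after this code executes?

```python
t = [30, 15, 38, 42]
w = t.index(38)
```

list.index() returns int

int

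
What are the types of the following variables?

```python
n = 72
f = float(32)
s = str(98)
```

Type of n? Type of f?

n is int; f is float

int, float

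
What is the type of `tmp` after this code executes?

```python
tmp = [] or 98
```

'or' returns first truthy value (98, which is int)

int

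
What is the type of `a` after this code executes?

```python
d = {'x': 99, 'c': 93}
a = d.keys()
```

.keys() returns a dict_keys view object

dict_keys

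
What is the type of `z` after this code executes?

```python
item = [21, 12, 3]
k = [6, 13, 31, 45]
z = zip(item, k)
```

zip() returns a zip iterator object

zip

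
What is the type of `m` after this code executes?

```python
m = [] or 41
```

'or' returns first truthy value (41, which is int)

int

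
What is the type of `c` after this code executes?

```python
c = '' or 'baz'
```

'or' returns first truthy value ('baz', which is str)

str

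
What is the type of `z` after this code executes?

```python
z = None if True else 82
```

Ternary: condition is True, if branch (None) taken → NoneType

NoneType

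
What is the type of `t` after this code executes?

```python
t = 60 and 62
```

'and' returns the last value when all truthy (62, which is int)

int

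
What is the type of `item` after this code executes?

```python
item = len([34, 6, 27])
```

len() always returns int

int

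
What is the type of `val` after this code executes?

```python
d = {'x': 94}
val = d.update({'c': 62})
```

dict.update() returns None

NoneType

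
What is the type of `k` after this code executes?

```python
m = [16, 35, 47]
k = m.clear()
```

list.clear() returns None

NoneType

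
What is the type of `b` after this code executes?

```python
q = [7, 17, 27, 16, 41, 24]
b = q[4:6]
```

Slicing a list always returns a list

list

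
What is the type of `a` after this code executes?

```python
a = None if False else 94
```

Ternary: condition is False, else branch (94) taken → int

int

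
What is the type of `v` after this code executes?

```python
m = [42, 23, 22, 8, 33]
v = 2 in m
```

'in' operator returns bool

bool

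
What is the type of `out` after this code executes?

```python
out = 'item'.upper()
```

str.upper() returns str

str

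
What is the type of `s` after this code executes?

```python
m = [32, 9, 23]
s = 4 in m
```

'in' operator returns bool

bool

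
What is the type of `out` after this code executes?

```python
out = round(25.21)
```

round() with no ndigits arg returns int

int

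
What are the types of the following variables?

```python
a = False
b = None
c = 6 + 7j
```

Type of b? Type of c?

b is NoneType; c is complex

NoneType, complex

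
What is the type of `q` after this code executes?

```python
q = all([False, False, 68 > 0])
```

all() returns bool

bool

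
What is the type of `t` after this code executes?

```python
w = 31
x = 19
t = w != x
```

Comparison operators return bool

bool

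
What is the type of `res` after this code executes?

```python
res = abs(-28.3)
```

abs() of float returns float

float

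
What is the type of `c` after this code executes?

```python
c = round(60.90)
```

round() with no ndigits arg returns int

int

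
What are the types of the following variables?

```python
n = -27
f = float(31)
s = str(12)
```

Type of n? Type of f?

n is int; f is float

int, float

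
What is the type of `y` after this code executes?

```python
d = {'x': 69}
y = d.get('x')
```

dict.get() returns the value (int) when key is found

int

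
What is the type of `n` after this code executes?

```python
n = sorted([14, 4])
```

sorted() always returns list

list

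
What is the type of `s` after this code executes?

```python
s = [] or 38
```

'or' returns first truthy value (38, which is int)

int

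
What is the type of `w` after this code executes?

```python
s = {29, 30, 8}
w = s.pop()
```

Popping from a set of ints returns int

int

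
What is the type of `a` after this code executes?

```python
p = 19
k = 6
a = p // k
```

int // int returns int (19 // 6 = 3)

int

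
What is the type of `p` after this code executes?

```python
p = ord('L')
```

ord() returns int (Unicode code point)

int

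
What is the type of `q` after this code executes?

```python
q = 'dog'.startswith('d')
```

str.startswith() returns bool

bool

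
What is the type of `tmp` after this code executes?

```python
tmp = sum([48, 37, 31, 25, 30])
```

sum() of ints returns int

int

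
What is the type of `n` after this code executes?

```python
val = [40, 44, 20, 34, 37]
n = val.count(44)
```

list.count() returns int

int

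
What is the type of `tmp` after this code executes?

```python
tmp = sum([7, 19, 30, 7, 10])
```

sum() of ints returns int

int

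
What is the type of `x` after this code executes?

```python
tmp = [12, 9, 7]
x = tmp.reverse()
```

list.reverse() returns None

NoneType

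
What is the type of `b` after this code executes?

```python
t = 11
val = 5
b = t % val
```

int % int returns int (11 % 5 = 1)

int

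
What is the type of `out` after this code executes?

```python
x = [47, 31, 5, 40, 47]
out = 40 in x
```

'in' operator returns bool

bool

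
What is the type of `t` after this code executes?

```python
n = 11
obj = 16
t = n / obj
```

int / int always returns float in Python 3 (11 / 16 = 0.6875)

float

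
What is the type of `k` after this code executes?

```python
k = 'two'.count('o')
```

str.count() returns int

int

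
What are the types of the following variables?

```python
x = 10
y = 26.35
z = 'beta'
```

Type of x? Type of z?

x is int; z is str

int, str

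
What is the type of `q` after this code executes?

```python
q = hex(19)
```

hex() returns str representation

str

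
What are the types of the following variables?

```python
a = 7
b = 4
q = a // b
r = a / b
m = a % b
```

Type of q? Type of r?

int // int returns int; int / int returns float

int, float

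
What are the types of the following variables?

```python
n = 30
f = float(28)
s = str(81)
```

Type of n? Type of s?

n is int; s is str

int, str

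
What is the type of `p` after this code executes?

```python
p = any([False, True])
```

any() returns bool

bool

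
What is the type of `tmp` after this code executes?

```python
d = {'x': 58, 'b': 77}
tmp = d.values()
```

.values() returns a dict_values view object

dict_values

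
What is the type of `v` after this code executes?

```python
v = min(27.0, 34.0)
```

min() of floats returns float

float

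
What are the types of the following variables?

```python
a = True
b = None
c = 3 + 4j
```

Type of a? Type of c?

a is bool; c is complex

bool, complex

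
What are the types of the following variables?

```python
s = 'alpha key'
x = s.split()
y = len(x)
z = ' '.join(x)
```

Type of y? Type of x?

len() returns int; str.split() returns list

int, list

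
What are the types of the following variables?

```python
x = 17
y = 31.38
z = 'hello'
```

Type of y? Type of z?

y is float; z is str

float, str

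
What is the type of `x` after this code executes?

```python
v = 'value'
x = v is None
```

'is' comparison returns bool

bool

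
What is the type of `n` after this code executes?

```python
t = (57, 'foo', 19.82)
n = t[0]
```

Index 0 of tuple is 57 which is int

int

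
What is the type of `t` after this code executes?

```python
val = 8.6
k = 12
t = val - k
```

float - int returns float (8.6 - 12 = -3.4)

float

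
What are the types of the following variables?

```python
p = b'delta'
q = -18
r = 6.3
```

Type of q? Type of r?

q is int; r is float

int, float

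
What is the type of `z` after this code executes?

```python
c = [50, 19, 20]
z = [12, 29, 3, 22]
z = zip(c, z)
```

zip() returns a zip iterator object

zip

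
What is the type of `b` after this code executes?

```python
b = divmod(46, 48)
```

divmod() returns a tuple (quotient, remainder)

tuple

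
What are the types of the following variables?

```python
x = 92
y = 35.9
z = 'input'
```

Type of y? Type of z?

y is float; z is str

float, str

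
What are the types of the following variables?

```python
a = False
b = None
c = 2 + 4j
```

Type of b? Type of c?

b is NoneType; c is complex

NoneType, complex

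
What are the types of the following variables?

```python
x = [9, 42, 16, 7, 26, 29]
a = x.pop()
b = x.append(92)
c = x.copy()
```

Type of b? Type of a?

list.append() returns None; list.pop() returns the element (int)

NoneType, int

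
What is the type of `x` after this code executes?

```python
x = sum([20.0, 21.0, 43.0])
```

sum() of floats returns float

float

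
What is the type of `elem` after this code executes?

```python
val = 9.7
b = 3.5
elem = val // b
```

float // float returns float (floor division preserves float type)

float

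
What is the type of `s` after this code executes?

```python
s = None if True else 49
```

Ternary: condition is True, if branch (None) taken → NoneType

NoneType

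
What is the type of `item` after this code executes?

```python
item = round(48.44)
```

round() with no ndigits arg returns int

int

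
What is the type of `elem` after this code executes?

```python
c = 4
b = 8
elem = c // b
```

int // int returns int (4 // 8 = 0)

int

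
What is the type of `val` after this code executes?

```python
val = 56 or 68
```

'or' returns the first truthy value (56, which is int)

int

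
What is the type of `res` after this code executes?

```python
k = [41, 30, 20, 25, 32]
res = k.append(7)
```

list.append() returns None (mutates in place)

NoneType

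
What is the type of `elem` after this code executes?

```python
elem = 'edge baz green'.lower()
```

str.lower() returns str

str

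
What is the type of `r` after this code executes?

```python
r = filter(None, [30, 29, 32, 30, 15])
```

filter() returns a filter iterator object

filter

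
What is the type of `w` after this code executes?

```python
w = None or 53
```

'or' with None returns the other value (53, int)

int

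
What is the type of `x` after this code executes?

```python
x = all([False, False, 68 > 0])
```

all() returns bool

bool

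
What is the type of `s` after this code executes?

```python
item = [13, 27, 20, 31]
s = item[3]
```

Indexing a list of ints returns int (item[3] = 31)

int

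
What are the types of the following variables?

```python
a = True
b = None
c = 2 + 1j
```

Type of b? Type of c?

b is NoneType; c is complex

NoneType, complex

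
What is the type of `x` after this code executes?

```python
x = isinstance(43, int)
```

isinstance() returns bool

bool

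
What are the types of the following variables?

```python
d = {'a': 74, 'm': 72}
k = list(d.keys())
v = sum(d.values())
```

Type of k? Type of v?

list(...) returns list; sum of int values returns int

list, int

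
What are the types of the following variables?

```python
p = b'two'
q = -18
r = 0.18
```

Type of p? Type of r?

p is bytes; r is float

bytes, float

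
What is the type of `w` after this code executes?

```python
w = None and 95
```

'and' returns first falsy value (None)

NoneType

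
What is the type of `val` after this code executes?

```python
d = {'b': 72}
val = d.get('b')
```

dict.get() returns the value (int) when key is found

int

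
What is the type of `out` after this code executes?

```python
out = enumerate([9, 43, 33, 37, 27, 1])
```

enumerate() returns an enumerate iterator object

enumerate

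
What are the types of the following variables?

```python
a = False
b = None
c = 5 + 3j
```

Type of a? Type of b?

a is bool; b is NoneType

bool, NoneType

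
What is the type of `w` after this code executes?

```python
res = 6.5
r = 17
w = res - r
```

float - int returns float (6.5 - 17 = -10.5)

float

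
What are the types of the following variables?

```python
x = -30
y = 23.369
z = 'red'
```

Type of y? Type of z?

y is float; z is str

float, str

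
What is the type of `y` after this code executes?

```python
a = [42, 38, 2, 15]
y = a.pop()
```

list.pop() returns the popped element (int here)

int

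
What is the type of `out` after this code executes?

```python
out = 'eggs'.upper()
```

str.upper() returns str

str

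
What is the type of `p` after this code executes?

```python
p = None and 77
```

'and' returns first falsy value (None)

NoneType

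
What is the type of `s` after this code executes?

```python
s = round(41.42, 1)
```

round() with ndigits arg returns float

float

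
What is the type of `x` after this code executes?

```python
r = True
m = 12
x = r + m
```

bool + int returns int (True is 1, so 1 + 12 = 13)

int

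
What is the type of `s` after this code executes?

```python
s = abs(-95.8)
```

abs() of float returns float

float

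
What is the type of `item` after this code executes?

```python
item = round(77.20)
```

round() with no ndigits arg returns int

int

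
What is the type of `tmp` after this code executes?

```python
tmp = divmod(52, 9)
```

divmod() returns a tuple (quotient, remainder)

tuple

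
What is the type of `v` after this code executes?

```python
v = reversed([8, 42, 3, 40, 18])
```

reversed() on a list returns a list_reverseiterator

list_reverseiterator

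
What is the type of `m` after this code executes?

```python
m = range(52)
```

range() returns a range object

range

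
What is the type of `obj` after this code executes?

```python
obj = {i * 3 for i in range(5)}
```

A set comprehension {expr for x in iterable} produces a set

set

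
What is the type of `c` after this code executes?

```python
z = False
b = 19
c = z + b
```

bool + int returns int (False is 0, so 0 + 19 = 19)

int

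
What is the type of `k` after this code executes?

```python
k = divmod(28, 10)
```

divmod() returns a tuple (quotient, remainder)

tuple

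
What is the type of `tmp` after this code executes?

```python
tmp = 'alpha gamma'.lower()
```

str.lower() returns str

str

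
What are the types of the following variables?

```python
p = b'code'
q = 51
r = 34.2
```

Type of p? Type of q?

p is bytes; q is int

bytes, int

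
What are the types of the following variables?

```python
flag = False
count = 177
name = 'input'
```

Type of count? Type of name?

count is int; name is str

int, str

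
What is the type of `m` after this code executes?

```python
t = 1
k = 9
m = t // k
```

int // int returns int (1 // 9 = 0)

int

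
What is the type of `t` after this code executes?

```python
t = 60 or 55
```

'or' returns the first truthy value (60, which is int)

int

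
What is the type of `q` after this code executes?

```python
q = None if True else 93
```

Ternary: condition is True, if branch (None) taken → NoneType

NoneType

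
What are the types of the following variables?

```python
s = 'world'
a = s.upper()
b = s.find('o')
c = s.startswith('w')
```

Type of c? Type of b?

str.startswith() returns bool; str.find() returns int

bool, int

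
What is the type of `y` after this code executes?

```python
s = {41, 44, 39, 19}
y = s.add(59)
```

set.add() returns None (mutates in place)

NoneType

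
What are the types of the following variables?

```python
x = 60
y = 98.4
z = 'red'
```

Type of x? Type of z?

x is int; z is str

int, str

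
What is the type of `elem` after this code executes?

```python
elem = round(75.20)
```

round() with no ndigits arg returns int

int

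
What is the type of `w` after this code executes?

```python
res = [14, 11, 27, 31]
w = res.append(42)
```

list.append() returns None (mutates in place)

NoneType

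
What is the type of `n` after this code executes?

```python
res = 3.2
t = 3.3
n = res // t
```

float // float returns float (floor division preserves float type)

float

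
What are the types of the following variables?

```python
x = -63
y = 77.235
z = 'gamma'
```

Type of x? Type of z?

x is int; z is str

int, str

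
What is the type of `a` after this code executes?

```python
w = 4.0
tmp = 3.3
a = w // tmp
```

float // float returns float (floor division preserves float type)

float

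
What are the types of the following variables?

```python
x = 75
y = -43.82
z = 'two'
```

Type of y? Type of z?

y is float; z is str

float, str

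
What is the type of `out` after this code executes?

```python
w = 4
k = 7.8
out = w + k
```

int + float returns float (4 + 7.8 = 11.8)

float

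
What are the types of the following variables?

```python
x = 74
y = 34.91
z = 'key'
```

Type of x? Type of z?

x is int; z is str

int, str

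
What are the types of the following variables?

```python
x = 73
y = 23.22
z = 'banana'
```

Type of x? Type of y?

x is int; y is float

int, float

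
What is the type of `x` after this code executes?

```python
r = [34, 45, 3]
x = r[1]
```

Indexing a list of ints returns int (r[1] = 45)

int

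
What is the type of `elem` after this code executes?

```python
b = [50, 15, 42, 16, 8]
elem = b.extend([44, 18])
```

list.extend() returns None

NoneType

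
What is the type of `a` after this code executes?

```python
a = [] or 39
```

'or' returns first truthy value (39, which is int)

int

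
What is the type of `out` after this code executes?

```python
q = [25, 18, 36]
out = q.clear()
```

list.clear() returns None

NoneType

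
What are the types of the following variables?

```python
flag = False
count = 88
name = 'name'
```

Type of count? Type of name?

count is int; name is str

int, str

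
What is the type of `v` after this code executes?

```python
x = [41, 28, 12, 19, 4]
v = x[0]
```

Indexing a list of ints returns int (x[0] = 41)

int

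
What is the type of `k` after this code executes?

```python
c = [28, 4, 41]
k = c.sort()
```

list.sort() returns None (sorts in place)

NoneType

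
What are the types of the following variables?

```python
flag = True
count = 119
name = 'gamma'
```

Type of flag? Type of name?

flag is bool; name is str

bool, str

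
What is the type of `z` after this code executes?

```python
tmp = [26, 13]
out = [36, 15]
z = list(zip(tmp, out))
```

list(zip(...)) returns a list of tuples

list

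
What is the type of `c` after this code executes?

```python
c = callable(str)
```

callable() returns bool

bool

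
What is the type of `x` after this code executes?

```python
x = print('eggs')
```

print() returns None

NoneType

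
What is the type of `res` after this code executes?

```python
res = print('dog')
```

print() returns None

NoneType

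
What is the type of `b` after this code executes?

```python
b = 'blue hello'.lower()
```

str.lower() returns str

str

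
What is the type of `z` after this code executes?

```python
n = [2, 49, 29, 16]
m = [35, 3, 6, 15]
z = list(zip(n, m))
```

list(zip(...)) returns a list of tuples

list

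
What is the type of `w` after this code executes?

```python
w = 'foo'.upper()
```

str.upper() returns str

str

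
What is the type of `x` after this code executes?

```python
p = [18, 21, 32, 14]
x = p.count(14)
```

list.count() returns int

int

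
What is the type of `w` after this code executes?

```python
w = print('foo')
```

print() returns None

NoneType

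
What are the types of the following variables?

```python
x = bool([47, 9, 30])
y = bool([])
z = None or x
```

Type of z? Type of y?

None or <bool> returns the bool; bool() returns bool

bool, bool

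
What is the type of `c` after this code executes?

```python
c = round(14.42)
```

round() with no ndigits arg returns int

int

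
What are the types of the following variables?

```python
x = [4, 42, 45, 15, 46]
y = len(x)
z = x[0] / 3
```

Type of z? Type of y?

int / int returns float; len() returns int

float, int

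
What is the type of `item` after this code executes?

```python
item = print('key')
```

print() returns None

NoneType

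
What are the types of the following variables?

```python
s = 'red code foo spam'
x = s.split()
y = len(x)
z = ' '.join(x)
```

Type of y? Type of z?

len() returns int; str.join() returns str

int, str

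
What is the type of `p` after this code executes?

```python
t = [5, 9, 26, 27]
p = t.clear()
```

list.clear() returns None

NoneType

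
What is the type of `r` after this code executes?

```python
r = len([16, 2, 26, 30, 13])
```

len() always returns int

int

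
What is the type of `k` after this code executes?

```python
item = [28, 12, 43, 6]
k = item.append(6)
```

list.append() returns None (mutates in place)

NoneType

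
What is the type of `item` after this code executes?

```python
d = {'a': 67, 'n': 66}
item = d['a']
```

Accessing dict[str, int] with key 'a' returns int value 67

int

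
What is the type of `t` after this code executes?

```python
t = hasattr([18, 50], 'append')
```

hasattr() returns bool

bool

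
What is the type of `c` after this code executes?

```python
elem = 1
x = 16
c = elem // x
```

int // int returns int (1 // 16 = 0)

int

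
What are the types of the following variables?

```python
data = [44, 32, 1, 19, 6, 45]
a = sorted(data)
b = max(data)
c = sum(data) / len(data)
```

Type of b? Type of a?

max of ints returns int; sorted() returns list

int, list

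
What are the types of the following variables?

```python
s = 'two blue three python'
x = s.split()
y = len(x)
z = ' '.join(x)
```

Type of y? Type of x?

len() returns int; str.split() returns list

int, list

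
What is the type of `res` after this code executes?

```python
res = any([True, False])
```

any() returns bool

bool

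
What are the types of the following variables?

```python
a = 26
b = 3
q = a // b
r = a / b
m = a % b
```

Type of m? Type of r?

int % int returns int; int / int returns float

int, float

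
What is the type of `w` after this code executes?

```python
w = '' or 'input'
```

'or' returns first truthy value ('input', which is str)

str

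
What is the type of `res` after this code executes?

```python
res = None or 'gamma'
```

'or' with None returns the other value ('gamma', str)

str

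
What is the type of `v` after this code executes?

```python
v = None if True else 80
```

Ternary: condition is True, if branch (None) taken → NoneType

NoneType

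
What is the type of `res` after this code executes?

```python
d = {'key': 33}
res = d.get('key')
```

dict.get() returns the value (int) when key is found

int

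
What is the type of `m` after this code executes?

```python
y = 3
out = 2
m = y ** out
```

int ** positive int returns int (3 ** 2 = 9)

int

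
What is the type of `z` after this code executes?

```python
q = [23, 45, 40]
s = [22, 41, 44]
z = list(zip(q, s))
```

list(zip(...)) returns a list of tuples

list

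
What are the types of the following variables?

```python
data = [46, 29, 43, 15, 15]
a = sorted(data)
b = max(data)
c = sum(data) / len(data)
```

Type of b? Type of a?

max of ints returns int; sorted() returns list

int, list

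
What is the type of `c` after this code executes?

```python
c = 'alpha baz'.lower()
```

str.lower() returns str

str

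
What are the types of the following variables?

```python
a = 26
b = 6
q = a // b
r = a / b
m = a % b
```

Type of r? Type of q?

int / int returns float; int // int returns int

float, int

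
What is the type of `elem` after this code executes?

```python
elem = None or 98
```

'or' with None returns the other value (98, int)

int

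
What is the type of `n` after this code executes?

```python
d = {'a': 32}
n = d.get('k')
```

dict.get() returns None when key 'k' is not found and no default given

NoneType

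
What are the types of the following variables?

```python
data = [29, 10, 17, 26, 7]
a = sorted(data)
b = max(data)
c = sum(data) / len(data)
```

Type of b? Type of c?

max of ints returns int; int / int returns float

int, float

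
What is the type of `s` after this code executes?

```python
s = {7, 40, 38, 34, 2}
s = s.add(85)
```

set.add() returns None (mutates in place)

NoneType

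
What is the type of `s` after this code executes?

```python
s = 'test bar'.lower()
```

str.lower() returns str

str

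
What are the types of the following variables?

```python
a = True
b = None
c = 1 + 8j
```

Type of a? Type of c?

a is bool; c is complex

bool, complex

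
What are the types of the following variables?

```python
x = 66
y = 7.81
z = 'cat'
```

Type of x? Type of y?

x is int; y is float

int, float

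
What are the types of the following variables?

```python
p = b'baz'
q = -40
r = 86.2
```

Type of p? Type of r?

p is bytes; r is float

bytes, float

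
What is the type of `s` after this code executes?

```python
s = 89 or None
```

'or' returns first truthy value (89, int)

int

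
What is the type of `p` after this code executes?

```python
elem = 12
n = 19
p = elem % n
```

int % int returns int (12 % 19 = 12)

int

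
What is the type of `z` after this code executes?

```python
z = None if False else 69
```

Ternary: condition is False, else branch (69) taken → int

int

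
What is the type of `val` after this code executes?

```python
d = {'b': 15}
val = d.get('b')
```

dict.get() returns the value (int) when key is found

int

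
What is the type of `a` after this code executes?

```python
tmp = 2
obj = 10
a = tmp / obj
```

int / int always returns float in Python 3 (2 / 10 = 0.2)

float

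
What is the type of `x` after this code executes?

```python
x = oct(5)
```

oct() returns str representation

str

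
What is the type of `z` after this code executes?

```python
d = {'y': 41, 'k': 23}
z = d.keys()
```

.keys() returns a dict_keys view object

dict_keys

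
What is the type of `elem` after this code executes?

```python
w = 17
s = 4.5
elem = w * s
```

int * float returns float (17 * 4.5 = 76.5)

float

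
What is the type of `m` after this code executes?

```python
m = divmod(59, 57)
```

divmod() returns a tuple (quotient, remainder)

tuple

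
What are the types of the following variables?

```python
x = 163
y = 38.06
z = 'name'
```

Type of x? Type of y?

x is int; y is float

int, float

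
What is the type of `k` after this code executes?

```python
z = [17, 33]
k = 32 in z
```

'in' operator returns bool

bool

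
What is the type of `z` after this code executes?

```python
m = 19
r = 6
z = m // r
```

int // int returns int (19 // 6 = 3)

int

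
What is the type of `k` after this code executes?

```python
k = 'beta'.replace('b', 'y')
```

str.replace() returns str

str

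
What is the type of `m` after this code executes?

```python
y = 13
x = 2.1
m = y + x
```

int + float returns float (13 + 2.1 = 15.1)

float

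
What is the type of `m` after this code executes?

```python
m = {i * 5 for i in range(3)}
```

A set comprehension {expr for x in iterable} produces a set

set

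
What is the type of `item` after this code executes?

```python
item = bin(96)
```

bin() returns str representation

str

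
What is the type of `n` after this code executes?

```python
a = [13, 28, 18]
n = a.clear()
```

list.clear() returns None

NoneType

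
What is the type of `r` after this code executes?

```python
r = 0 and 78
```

'and' returns the first falsy value (0, which is int)

int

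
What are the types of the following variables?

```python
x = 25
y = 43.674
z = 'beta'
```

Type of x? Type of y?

x is int; y is float

int, float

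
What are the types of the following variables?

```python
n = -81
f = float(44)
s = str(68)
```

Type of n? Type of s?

n is int; s is str

int, str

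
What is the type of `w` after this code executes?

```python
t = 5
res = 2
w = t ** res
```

int ** positive int returns int (5 ** 2 = 25)

int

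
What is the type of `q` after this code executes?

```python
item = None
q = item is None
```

'is' comparison returns bool

bool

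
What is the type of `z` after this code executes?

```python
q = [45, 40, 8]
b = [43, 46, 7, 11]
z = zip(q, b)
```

zip() returns a zip iterator object

zip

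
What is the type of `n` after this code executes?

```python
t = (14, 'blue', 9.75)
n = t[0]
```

Index 0 of tuple is 14 which is int

int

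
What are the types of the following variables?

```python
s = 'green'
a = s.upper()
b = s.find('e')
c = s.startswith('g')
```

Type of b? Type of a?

str.find() returns int; str.upper() returns str

int, str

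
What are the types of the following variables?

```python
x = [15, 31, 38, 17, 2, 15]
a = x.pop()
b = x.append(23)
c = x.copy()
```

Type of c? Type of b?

list.copy() returns list; list.append() returns None

list, NoneType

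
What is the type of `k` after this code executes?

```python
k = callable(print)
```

callable() returns bool

bool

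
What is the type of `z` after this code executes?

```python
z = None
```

None has type NoneType

NoneType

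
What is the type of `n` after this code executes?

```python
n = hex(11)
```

hex() returns str representation

str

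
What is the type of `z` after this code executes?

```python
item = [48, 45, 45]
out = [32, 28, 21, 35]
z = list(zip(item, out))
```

list(zip(...)) returns a list of tuples

list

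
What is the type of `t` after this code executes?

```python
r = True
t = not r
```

'not' always returns bool

bool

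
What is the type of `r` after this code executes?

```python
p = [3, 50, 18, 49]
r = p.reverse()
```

list.reverse() returns None

NoneType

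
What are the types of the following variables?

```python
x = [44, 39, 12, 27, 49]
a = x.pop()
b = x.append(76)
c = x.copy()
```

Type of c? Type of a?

list.copy() returns list; list.pop() returns the element (int)

list, int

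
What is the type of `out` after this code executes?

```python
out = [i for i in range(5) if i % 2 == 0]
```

A list comprehension [...] produces a list

list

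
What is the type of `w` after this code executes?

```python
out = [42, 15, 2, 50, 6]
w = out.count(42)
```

list.count() returns int

int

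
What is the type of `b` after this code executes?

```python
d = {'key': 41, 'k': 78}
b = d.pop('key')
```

dict.pop() returns the value (int)

int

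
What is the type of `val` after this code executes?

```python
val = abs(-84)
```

abs() of int returns int

int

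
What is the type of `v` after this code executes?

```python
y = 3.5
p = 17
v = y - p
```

float - int returns float (3.5 - 17 = -13.5)

float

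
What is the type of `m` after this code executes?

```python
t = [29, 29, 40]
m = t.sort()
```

list.sort() returns None (sorts in place)

NoneType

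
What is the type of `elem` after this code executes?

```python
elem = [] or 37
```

'or' returns first truthy value (37, which is int)

int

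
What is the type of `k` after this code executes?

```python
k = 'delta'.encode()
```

str.encode() returns bytes

bytes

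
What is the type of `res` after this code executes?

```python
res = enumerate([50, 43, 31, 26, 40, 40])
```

enumerate() returns an enumerate iterator object

enumerate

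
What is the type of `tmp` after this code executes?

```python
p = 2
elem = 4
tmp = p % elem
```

int % int returns int (2 % 4 = 2)

int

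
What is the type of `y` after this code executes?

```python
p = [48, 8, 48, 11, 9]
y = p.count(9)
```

list.count() returns int

int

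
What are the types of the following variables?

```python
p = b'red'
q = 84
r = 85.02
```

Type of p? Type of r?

p is bytes; r is float

bytes, float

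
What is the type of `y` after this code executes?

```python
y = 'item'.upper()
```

str.upper() returns str

str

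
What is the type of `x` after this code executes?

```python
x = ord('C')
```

ord() returns int (Unicode code point)

int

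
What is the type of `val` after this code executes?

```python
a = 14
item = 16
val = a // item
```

int // int returns int (14 // 16 = 0)

int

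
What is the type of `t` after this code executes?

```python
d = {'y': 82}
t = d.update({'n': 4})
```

dict.update() returns None

NoneType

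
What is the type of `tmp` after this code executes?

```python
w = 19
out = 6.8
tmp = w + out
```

int + float returns float (19 + 6.8 = 25.8)

float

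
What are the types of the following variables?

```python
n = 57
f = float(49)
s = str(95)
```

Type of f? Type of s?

f is float; s is str

float, str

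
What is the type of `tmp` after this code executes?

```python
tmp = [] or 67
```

'or' returns first truthy value (67, which is int)

int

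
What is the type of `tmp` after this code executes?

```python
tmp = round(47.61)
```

round() with no ndigits arg returns int

int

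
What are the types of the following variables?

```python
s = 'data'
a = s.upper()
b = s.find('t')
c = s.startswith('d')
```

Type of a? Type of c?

str.upper() returns str; str.startswith() returns bool

str, bool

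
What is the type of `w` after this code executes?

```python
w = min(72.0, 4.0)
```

min() of floats returns float

float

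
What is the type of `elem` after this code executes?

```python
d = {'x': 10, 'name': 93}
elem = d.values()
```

.values() returns a dict_values view object

dict_values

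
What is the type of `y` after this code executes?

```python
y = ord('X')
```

ord() returns int (Unicode code point)

int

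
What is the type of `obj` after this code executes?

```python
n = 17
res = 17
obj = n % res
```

int % int returns int (17 % 17 = 0)

int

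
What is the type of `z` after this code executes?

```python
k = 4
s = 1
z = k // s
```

int // int returns int (4 // 1 = 4)

int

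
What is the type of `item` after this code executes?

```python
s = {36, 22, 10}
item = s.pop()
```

Popping from a set of ints returns int

int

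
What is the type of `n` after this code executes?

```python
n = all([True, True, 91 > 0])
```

all() returns bool

bool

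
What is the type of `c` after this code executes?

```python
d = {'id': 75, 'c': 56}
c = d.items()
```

dict.items() returns a dict_items view

dict_items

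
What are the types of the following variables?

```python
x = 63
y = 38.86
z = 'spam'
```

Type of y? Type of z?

y is float; z is str

float, str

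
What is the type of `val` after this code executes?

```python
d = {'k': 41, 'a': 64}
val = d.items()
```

dict.items() returns a dict_items view

dict_items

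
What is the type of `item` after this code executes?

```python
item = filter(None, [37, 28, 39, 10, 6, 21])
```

filter() returns a filter iterator object

filter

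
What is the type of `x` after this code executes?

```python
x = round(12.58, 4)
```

round() with ndigits arg returns float

float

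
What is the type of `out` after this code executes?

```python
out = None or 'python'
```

'or' with None returns the other value ('python', str)

str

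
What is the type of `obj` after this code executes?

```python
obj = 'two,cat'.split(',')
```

str.split() returns list

list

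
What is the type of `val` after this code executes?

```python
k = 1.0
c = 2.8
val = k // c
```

float // float returns float (floor division preserves float type)

float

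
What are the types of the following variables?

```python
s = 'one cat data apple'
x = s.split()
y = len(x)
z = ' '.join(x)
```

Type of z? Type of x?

str.join() returns str; str.split() returns list

str, list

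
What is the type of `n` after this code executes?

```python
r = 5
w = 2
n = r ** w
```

int ** positive int returns int (5 ** 2 = 25)

int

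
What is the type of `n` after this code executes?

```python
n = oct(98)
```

oct() returns str representation

str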